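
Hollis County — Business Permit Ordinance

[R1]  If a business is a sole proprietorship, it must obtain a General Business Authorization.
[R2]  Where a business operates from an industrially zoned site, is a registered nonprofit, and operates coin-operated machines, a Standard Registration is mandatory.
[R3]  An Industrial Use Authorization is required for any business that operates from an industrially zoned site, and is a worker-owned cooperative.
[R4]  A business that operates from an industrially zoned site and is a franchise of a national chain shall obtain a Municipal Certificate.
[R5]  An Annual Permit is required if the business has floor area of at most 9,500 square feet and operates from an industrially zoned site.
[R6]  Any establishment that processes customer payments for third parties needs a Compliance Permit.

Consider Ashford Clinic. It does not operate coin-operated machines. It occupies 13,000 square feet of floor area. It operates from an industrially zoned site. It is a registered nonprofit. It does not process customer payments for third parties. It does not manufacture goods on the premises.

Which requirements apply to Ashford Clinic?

[R1] is a registered nonprofit (not: is a sole proprietorship) → General Business Authorization not required.
[R2] operates from an industrially zoned site; is a registered nonprofit; does not operate coin-operated machines → Standard Registration not required.
[R3] operates from an industrially zoned site; is a registered nonprofit (not: is a worker-owned cooperative) → Industrial Use Authorization not required.
[R4] operates from an industrially zoned site; is a registered nonprofit (not: is a franchise of a national chain) → Municipal Certificate not required.
[R5] floor area 13,000 square feet > 9,500 square feet; operates from an industrially zoned site → Annual Permit not required.
[R6] does not process customer payments for third parties → Compliance Permit not required.

None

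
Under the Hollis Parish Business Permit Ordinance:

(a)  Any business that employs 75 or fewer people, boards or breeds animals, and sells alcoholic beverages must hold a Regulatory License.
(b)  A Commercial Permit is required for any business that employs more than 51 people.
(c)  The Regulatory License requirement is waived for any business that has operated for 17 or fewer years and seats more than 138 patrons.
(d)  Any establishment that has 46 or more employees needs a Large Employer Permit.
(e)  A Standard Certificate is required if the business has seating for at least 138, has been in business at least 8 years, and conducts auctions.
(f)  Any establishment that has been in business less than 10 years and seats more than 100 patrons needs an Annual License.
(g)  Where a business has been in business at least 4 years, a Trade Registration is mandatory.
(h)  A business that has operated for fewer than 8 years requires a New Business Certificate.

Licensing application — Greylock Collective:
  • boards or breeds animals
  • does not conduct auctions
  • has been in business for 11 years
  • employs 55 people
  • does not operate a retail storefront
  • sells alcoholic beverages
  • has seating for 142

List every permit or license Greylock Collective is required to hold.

(a) employees 55 ≤ 75; boards or breeds animals; sells alcoholic beverages → Regulatory License required.
(b) employees 55 > 51 → Commercial Permit required.
(c) years in business 11 ≤ 17; seating 142 > 138 → exempt from Regulatory License.
(d) employees 55 ≥ 46 → Large Employer Permit required.
(e) seating 142 ≥ 138; years in business 11 ≥ 8; does not conduct auctions → Standard Certificate not required.
(f) years in business 11 ≥ 10; seating 142 > 100 → Annual License not required.
(g) years in business 11 ≥ 4 → Trade Registration required.
(h) years in business 11 ≥ 8 → New Business Certificate not required.

Commercial Permit, Large Employer Permit, Trade Registration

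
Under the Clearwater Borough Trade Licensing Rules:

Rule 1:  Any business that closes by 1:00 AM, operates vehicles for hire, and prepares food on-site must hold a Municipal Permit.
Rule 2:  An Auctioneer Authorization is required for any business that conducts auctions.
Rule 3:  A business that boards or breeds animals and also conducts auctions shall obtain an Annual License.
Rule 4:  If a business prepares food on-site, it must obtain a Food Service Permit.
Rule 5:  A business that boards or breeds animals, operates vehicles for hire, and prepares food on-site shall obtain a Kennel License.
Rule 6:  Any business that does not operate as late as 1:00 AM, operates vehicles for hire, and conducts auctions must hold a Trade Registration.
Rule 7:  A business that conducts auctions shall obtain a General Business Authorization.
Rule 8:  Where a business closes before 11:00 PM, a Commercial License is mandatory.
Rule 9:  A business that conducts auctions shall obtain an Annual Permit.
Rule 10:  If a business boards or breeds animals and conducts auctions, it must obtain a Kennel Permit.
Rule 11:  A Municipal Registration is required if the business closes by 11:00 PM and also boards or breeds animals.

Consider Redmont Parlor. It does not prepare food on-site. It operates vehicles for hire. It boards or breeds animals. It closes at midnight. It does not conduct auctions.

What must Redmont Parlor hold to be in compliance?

None

Rule 1: closes midnight, at/before 1:00 AM; operates vehicles for hire; does not prepare food on-site → Municipal Permit not required.
Rule 2: does not conduct auctions → Auctioneer Authorization not required.
Rule 3: boards or breeds animals; does not conduct auctions → Annual License not required.
Rule 4: does not prepare food on-site → Food Service Permit not required.
Rule 5: boards or breeds animals; operates vehicles for hire; does not prepare food on-site → Kennel License not required.
Rule 6: closes midnight, at/before 1:00 AM; operates vehicles for hire; does not conduct auctions → Trade Registration not required.
Rule 7: does not conduct auctions → General Business Authorization not required.
Rule 8: closes midnight, after 11:00 PM → Commercial License not required.
Rule 9: does not conduct auctions → Annual Permit not required.
Rule 10: boards or breeds animals; does not conduct auctions → Kennel Permit not required.
Rule 11: closes midnight, after 11:00 PM; boards or breeds animals → Municipal Registration not required.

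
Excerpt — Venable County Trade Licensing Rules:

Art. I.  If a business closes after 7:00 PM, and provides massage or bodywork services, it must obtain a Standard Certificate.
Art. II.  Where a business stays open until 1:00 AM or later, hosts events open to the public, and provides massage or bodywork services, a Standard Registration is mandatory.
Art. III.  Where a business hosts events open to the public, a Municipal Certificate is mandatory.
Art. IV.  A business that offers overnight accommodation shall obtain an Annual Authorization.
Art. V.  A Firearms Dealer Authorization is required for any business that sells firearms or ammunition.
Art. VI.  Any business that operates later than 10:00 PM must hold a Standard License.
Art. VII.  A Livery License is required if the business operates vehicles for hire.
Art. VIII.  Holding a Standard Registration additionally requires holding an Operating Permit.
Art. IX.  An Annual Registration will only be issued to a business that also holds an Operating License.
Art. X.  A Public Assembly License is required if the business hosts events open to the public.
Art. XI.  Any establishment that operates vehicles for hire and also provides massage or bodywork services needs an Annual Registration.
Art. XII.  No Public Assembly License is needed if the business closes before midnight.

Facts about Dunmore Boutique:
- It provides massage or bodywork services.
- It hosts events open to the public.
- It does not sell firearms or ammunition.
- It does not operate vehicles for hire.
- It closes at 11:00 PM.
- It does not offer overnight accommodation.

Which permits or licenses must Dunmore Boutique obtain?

Art. I. closes 11:00 PM, after 7:00 PM; provides massage or bodywork services → Standard Certificate required.
Art. II. closes 11:00 PM, at/before 1:00 AM; hosts events open to the public; provides massage or bodywork services → Standard Registration not required.
Art. III. hosts events open to the public → Municipal Certificate required.
Art. IV. does not offer overnight accommodation → Annual Authorization not required.
Art. V. does not sell firearms or ammunition → Firearms Dealer Authorization not required.
Art. VI. closes 11:00 PM, after 10:00 PM → Standard License required.
Art. VII. does not operate vehicles for hire → Livery License not required.
Art. VIII. Standard Registration is not required → no effect.
Art. IX. Annual Registration is not required → no effect.
Art. X. hosts events open to the public → Public Assembly License required.
Art. XI. does not operate vehicles for hire; provides massage or bodywork services → Annual Registration not required.
Art. XII. closes 11:00 PM, at/before midnight → exempt from Public Assembly License.

Municipal Certificate, Standard Certificate, Standard License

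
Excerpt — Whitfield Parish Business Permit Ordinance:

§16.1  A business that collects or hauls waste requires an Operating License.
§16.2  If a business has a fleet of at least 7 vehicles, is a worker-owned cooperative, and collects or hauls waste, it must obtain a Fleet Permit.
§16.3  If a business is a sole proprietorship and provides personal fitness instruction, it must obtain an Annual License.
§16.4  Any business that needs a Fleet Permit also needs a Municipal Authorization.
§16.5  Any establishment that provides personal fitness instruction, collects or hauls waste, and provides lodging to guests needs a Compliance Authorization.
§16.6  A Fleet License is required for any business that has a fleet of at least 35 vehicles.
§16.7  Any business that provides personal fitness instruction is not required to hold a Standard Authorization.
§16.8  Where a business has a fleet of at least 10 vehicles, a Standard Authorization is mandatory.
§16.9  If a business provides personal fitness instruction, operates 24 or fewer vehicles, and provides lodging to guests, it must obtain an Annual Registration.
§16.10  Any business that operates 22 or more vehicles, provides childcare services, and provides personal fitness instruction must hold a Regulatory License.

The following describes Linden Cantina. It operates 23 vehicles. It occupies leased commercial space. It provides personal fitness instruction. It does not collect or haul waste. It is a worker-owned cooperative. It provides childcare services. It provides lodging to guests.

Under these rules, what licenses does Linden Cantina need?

Annual Registration, Regulatory License

§16.1 does not collect or haul waste → Operating License not required.
§16.2 vehicles 23 ≥ 7; is a worker-owned cooperative; does not collect or haul waste → Fleet Permit not required.
§16.3 is a worker-owned cooperative (not: is a sole proprietorship); provides personal fitness instruction → Annual License not required.
§16.4 Fleet Permit is not required → no effect.
§16.5 provides personal fitness instruction; does not collect or haul waste; provides lodging to guests → Compliance Authorization not required.
§16.6 vehicles 23 < 35 → Fleet License not required.
§16.7 provides personal fitness instruction → exempt from Standard Authorization.
§16.8 vehicles 23 ≥ 10 → Standard Authorization required.
§16.9 provides personal fitness instruction; vehicles 23 ≤ 24; provides lodging to guests → Annual Registration required.
§16.10 vehicles 23 ≥ 22; provides childcare services; provides personal fitness instruction → Regulatory License required.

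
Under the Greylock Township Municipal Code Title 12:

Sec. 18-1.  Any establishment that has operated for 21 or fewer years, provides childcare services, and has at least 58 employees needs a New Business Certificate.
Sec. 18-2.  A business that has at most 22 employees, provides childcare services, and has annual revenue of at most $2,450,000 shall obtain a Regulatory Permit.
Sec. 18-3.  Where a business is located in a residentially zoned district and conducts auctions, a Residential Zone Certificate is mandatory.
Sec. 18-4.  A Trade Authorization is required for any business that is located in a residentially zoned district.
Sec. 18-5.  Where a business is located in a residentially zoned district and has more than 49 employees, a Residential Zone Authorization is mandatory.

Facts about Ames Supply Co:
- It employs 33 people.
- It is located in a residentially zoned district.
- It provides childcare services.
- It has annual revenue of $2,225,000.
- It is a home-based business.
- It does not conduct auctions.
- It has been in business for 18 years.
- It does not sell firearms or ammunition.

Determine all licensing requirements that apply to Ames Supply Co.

Sec. 18-1. years in business 18 ≤ 21; provides childcare services; employees 33 < 58 → New Business Certificate not required.
Sec. 18-2. employees 33 > 22; provides childcare services; revenue $2,225,000 ≤ $2,450,000 → Regulatory Permit not required.
Sec. 18-3. is located in a residentially zoned district; does not conduct auctions → Residential Zone Certificate not required.
Sec. 18-4. is located in a residentially zoned district → Trade Authorization required.
Sec. 18-5. is located in a residentially zoned district; employees 33 ≤ 49 → Residential Zone Authorization not required.

Trade Authorization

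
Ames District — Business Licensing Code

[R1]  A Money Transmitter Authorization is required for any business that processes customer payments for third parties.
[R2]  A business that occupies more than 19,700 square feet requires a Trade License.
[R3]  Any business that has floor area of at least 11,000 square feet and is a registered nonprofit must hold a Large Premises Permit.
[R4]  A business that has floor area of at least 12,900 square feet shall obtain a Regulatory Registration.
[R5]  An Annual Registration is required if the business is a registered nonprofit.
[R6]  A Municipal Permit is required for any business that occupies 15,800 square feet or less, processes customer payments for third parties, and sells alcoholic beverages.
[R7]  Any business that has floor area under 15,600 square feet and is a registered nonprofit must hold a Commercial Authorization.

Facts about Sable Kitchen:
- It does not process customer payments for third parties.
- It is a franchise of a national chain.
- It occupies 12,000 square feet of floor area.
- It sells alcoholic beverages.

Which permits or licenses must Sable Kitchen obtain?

None

[R1] does not process customer payments for third parties → Money Transmitter Authorization not required.
[R2] floor area 12,000 square feet ≤ 19,700 square feet → Trade License not required.
[R3] floor area 12,000 square feet ≥ 11,000 square feet; is a franchise of a national chain (not: is a registered nonprofit) → Large Premises Permit not required.
[R4] floor area 12,000 square feet < 12,900 square feet → Regulatory Registration not required.
[R5] is a franchise of a national chain (not: is a registered nonprofit) → Annual Registration not required.
[R6] floor area 12,000 square feet ≤ 15,800 square feet; does not process customer payments for third parties; sells alcoholic beverages → Municipal Permit not required.
[R7] floor area 12,000 square feet < 15,600 square feet; is a franchise of a national chain (not: is a registered nonprofit) → Commercial Authorization not required.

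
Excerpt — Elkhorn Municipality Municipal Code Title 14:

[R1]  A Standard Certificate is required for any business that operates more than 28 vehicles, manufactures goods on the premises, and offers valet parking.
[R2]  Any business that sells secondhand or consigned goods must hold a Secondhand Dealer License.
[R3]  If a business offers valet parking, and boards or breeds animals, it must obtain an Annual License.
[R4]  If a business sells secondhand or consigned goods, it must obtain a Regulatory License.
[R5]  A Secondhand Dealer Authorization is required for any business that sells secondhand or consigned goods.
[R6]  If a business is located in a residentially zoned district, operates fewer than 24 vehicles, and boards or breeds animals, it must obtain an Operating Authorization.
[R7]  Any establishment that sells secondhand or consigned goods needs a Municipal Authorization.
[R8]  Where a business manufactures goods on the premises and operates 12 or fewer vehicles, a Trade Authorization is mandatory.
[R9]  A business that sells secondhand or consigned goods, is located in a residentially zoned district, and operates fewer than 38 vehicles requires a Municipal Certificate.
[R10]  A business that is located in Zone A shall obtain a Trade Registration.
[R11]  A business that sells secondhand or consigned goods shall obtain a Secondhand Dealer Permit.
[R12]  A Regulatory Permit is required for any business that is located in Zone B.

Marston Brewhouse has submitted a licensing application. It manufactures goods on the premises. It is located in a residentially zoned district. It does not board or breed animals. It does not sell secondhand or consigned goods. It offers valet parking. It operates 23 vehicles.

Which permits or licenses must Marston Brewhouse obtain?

None

[R1] vehicles 23 ≤ 28; manufactures goods on the premises; offers valet parking → Standard Certificate not required.
[R2] does not sell secondhand or consigned goods → Secondhand Dealer License not required.
[R3] offers valet parking; does not board or breed animals → Annual License not required.
[R4] does not sell secondhand or consigned goods → Regulatory License not required.
[R5] does not sell secondhand or consigned goods → Secondhand Dealer Authorization not required.
[R6] is located in a residentially zoned district; vehicles 23 < 24; does not board or breed animals → Operating Authorization not required.
[R7] does not sell secondhand or consigned goods → Municipal Authorization not required.
[R8] manufactures goods on the premises; vehicles 23 > 12 → Trade Authorization not required.
[R9] does not sell secondhand or consigned goods; is located in a residentially zoned district; vehicles 23 < 38 → Municipal Certificate not required.
[R10] is located in a residentially zoned district (not: is located in Zone A) → Trade Registration not required.
[R11] does not sell secondhand or consigned goods → Secondhand Dealer Permit not required.
[R12] is located in a residentially zoned district (not: is located in Zone B) → Regulatory Permit not required.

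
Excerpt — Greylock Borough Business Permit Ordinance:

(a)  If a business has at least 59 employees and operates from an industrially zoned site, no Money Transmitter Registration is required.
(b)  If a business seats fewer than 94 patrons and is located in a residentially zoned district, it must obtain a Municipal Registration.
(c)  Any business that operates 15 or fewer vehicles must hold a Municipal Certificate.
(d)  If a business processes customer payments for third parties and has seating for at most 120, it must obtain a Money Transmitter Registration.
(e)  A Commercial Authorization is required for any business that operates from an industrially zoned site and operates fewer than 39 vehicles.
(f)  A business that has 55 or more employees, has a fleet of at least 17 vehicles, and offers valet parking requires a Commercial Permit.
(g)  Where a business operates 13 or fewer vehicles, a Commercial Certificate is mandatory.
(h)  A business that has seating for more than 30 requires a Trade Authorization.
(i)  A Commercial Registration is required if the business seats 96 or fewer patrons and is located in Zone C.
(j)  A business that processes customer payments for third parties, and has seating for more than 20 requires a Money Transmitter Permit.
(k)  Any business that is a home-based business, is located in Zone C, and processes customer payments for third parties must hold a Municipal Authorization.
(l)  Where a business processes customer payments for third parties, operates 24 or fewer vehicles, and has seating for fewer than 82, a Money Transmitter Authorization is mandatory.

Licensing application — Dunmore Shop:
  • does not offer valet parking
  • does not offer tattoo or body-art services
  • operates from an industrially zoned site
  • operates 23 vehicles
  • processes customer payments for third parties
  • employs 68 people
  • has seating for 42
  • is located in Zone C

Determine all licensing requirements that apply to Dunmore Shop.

(a) employees 68 ≥ 59; operates from an industrially zoned site → exempt from Money Transmitter Registration.
(b) seating 42 < 94; is located in Zone C (not: is located in a residentially zoned district) → Municipal Registration not required.
(c) vehicles 23 > 15 → Municipal Certificate not required.
(d) processes customer payments for third parties; seating 42 ≤ 120 → Money Transmitter Registration required.
(e) operates from an industrially zoned site; vehicles 23 < 39 → Commercial Authorization required.
(f) employees 68 ≥ 55; vehicles 23 ≥ 17; does not offer valet parking → Commercial Permit not required.
(g) vehicles 23 > 13 → Commercial Certificate not required.
(h) seating 42 > 30 → Trade Authorization required.
(i) seating 42 ≤ 96; is located in Zone C → Commercial Registration required.
(j) processes customer payments for third parties; seating 42 > 20 → Money Transmitter Permit required.
(k) operates from an industrially zoned site (not: is a home-based business); is located in Zone C; processes customer payments for third parties → Municipal Authorization not required.
(l) processes customer payments for third parties; vehicles 23 ≤ 24; seating 42 < 82 → Money Transmitter Authorization required.

Commercial Authorization, Commercial Registration, Money Transmitter Authorization, Money Transmitter Permit, Trade Authorization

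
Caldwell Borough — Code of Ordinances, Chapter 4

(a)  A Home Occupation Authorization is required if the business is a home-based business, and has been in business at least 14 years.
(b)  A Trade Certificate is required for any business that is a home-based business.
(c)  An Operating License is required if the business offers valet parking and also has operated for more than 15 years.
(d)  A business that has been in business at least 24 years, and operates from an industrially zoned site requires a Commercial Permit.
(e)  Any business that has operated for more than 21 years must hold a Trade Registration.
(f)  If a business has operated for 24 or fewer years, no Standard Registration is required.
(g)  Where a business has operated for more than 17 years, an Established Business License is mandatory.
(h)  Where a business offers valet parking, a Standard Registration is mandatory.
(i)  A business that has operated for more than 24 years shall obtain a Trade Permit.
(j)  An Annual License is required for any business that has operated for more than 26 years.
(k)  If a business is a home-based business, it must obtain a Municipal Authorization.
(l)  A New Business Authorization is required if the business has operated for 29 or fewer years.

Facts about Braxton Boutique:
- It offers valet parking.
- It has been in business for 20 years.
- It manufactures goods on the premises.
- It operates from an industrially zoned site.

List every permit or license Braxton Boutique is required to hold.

(a) operates from an industrially zoned site (not: is a home-based business); years in business 20 ≥ 14 → Home Occupation Authorization not required.
(b) operates from an industrially zoned site (not: is a home-based business) → Trade Certificate not required.
(c) offers valet parking; years in business 20 > 15 → Operating License required.
(d) years in business 20 < 24; operates from an industrially zoned site → Commercial Permit not required.
(e) years in business 20 ≤ 21 → Trade Registration not required.
(f) years in business 20 ≤ 24 → exempt from Standard Registration.
(g) years in business 20 > 17 → Established Business License required.
(h) offers valet parking → Standard Registration required.
(i) years in business 20 ≤ 24 → Trade Permit not required.
(j) years in business 20 ≤ 26 → Annual License not required.
(k) operates from an industrially zoned site (not: is a home-based business) → Municipal Authorization not required.
(l) years in business 20 ≤ 29 → New Business Authorization required.

Established Business License, New Business Authorization, Operating License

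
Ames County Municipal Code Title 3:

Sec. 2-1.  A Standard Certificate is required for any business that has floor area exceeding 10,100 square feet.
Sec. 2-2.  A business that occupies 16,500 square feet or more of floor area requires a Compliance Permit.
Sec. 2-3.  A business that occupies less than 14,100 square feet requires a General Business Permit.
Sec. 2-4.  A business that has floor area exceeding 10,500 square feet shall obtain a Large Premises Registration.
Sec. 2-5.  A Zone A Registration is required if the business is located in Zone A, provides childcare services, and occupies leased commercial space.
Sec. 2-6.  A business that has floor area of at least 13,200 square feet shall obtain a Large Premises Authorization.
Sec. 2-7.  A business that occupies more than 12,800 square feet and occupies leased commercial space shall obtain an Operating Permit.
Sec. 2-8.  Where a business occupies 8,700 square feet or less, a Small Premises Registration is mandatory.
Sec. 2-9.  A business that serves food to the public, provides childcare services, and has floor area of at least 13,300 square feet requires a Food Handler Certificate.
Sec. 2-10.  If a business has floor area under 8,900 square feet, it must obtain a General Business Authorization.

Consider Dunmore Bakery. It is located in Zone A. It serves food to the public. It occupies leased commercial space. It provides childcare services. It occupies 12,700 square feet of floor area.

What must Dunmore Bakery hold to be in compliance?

General Business Permit, Large Premises Registration, Standard Certificate, Zone A Registration

Sec. 2-1. floor area 12,700 square feet > 10,100 square feet → Standard Certificate required.
Sec. 2-2. floor area 12,700 square feet < 16,500 square feet → Compliance Permit not required.
Sec. 2-3. floor area 12,700 square feet < 14,100 square feet → General Business Permit required.
Sec. 2-4. floor area 12,700 square feet > 10,500 square feet → Large Premises Registration required.
Sec. 2-5. is located in Zone A; provides childcare services; occupies leased commercial space → Zone A Registration required.
Sec. 2-6. floor area 12,700 square feet < 13,200 square feet → Large Premises Authorization not required.
Sec. 2-7. floor area 12,700 square feet ≤ 12,800 square feet; occupies leased commercial space → Operating Permit not required.
Sec. 2-8. floor area 12,700 square feet > 8,700 square feet → Small Premises Registration not required.
Sec. 2-9. serves food to the public; provides childcare services; floor area 12,700 square feet < 13,300 square feet → Food Handler Certificate not required.
Sec. 2-10. floor area 12,700 square feet ≥ 8,900 square feet → General Business Authorization not required.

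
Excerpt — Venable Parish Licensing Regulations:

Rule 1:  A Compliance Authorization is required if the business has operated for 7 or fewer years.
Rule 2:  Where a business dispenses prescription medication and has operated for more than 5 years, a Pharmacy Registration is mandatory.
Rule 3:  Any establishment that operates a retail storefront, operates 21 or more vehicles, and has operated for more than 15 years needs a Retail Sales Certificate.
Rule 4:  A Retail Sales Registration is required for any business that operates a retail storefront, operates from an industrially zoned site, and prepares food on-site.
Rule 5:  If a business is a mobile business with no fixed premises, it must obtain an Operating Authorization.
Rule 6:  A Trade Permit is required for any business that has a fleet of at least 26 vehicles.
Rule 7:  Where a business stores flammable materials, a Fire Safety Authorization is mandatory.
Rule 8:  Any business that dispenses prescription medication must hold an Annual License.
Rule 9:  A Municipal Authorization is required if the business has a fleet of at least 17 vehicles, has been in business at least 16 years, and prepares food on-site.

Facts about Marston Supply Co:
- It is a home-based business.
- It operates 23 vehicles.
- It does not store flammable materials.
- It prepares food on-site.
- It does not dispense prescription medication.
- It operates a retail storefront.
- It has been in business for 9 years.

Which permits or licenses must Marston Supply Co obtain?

Rule 1: years in business 9 > 7 → Compliance Authorization not required.
Rule 2: does not dispense prescription medication; years in business 9 > 5 → Pharmacy Registration not required.
Rule 3: operates a retail storefront; vehicles 23 ≥ 21; years in business 9 ≤ 15 → Retail Sales Certificate not required.
Rule 4: operates a retail storefront; is a home-based business (not: operates from an industrially zoned site); prepares food on-site → Retail Sales Registration not required.
Rule 5: is a home-based business (not: is a mobile business with no fixed premises) → Operating Authorization not required.
Rule 6: vehicles 23 < 26 → Trade Permit not required.
Rule 7: does not store flammable materials → Fire Safety Authorization not required.
Rule 8: does not dispense prescription medication → Annual License not required.
Rule 9: vehicles 23 ≥ 17; years in business 9 < 16; prepares food on-site → Municipal Authorization not required.

None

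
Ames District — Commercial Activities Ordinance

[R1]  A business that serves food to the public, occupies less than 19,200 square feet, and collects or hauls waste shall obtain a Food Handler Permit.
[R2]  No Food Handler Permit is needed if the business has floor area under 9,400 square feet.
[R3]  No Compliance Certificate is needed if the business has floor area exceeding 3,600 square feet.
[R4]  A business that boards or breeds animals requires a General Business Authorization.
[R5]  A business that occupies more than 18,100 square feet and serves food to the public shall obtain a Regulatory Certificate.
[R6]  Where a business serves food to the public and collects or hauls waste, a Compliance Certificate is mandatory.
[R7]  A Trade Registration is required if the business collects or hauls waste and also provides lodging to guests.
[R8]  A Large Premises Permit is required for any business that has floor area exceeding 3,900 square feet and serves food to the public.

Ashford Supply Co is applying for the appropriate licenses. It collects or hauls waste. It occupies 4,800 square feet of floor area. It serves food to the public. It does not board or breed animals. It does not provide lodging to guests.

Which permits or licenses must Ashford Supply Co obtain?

[R1] serves food to the public; floor area 4,800 square feet < 19,200 square feet; collects or hauls waste → Food Handler Permit required.
[R2] floor area 4,800 square feet < 9,400 square feet → exempt from Food Handler Permit.
[R3] floor area 4,800 square feet > 3,600 square feet → exempt from Compliance Certificate.
[R4] does not board or breed animals → General Business Authorization not required.
[R5] floor area 4,800 square feet ≤ 18,100 square feet; serves food to the public → Regulatory Certificate not required.
[R6] serves food to the public; collects or hauls waste → Compliance Certificate required.
[R7] collects or hauls waste; does not provide lodging to guests → Trade Registration not required.
[R8] floor area 4,800 square feet > 3,900 square feet; serves food to the public → Large Premises Permit required.

Large Premises Permit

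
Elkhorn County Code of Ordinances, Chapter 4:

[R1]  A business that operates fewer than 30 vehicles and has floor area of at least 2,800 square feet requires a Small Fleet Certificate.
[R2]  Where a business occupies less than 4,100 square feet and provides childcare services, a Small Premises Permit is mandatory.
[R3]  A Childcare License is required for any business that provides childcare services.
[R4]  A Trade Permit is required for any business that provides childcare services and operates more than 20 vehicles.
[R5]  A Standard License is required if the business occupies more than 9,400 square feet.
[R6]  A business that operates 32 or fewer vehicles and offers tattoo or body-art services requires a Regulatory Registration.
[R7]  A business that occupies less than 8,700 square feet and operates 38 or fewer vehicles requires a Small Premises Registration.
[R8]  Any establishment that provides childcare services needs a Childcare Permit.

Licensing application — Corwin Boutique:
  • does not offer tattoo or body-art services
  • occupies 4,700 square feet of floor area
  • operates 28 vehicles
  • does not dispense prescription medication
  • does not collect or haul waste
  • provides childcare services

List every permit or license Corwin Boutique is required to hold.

Childcare License, Childcare Permit, Small Fleet Certificate, Small Premises Registration, Trade Permit

[R1] vehicles 28 < 30; floor area 4,700 square feet ≥ 2,800 square feet → Small Fleet Certificate required.
[R2] floor area 4,700 square feet ≥ 4,100 square feet; provides childcare services → Small Premises Permit not required.
[R3] provides childcare services → Childcare License required.
[R4] provides childcare services; vehicles 28 > 20 → Trade Permit required.
[R5] floor area 4,700 square feet ≤ 9,400 square feet → Standard License not required.
[R6] vehicles 28 ≤ 32; does not offer tattoo or body-art services → Regulatory Registration not required.
[R7] floor area 4,700 square feet < 8,700 square feet; vehicles 28 ≤ 38 → Small Premises Registration required.
[R8] provides childcare services → Childcare Permit required.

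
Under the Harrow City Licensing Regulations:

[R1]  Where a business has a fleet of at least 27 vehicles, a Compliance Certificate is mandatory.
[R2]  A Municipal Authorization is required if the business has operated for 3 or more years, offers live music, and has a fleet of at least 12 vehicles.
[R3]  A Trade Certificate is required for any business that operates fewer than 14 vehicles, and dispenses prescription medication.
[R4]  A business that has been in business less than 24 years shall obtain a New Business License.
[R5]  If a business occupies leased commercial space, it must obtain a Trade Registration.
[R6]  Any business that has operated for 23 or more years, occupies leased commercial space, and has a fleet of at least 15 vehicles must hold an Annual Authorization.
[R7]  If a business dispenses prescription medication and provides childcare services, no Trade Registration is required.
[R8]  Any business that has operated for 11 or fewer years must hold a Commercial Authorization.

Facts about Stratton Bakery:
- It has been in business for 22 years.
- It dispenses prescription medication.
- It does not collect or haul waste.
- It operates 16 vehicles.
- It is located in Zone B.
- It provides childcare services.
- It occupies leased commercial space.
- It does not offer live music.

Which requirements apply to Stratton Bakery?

New Business License

[R1] vehicles 16 < 27 → Compliance Certificate not required.
[R2] years in business 22 ≥ 3; does not offer live music; vehicles 16 ≥ 12 → Municipal Authorization not required.
[R3] vehicles 16 ≥ 14; dispenses prescription medication → Trade Certificate not required.
[R4] years in business 22 < 24 → New Business License required.
[R5] occupies leased commercial space → Trade Registration required.
[R6] years in business 22 < 23; occupies leased commercial space; vehicles 16 ≥ 15 → Annual Authorization not required.
[R7] dispenses prescription medication; provides childcare services → exempt from Trade Registration.
[R8] years in business 22 > 11 → Commercial Authorization not required.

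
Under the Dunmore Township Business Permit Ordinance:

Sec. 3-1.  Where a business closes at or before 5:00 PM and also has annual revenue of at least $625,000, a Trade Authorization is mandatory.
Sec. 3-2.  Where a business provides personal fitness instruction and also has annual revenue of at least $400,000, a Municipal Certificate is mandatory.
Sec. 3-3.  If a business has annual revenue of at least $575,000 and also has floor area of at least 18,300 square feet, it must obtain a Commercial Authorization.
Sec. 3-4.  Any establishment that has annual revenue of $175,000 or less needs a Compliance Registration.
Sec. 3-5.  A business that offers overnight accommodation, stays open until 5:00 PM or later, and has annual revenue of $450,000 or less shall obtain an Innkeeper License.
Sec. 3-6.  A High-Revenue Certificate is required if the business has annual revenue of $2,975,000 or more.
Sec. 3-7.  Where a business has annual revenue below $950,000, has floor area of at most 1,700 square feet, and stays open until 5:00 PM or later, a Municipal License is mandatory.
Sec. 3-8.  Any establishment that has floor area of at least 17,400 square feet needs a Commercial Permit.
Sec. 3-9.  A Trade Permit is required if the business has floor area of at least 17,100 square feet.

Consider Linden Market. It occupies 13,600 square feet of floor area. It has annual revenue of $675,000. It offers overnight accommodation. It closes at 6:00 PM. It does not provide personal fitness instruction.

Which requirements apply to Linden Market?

None

Sec. 3-1. closes 6:00 PM, after 5:00 PM; revenue $675,000 ≥ $625,000 → Trade Authorization not required.
Sec. 3-2. does not provide personal fitness instruction; revenue $675,000 ≥ $400,000 → Municipal Certificate not required.
Sec. 3-3. revenue $675,000 ≥ $575,000; floor area 13,600 square feet < 18,300 square feet → Commercial Authorization not required.
Sec. 3-4. revenue $675,000 > $175,000 → Compliance Registration not required.
Sec. 3-5. offers overnight accommodation; closes 6:00 PM, after 5:00 PM; revenue $675,000 > $450,000 → Innkeeper License not required.
Sec. 3-6. revenue $675,000 < $2,975,000 → High-Revenue Certificate not required.
Sec. 3-7. revenue $675,000 < $950,000; floor area 13,600 square feet > 1,700 square feet; closes 6:00 PM, after 5:00 PM → Municipal License not required.
Sec. 3-8. floor area 13,600 square feet < 17,400 square feet → Commercial Permit not required.
Sec. 3-9. floor area 13,600 square feet < 17,100 square feet → Trade Permit not required.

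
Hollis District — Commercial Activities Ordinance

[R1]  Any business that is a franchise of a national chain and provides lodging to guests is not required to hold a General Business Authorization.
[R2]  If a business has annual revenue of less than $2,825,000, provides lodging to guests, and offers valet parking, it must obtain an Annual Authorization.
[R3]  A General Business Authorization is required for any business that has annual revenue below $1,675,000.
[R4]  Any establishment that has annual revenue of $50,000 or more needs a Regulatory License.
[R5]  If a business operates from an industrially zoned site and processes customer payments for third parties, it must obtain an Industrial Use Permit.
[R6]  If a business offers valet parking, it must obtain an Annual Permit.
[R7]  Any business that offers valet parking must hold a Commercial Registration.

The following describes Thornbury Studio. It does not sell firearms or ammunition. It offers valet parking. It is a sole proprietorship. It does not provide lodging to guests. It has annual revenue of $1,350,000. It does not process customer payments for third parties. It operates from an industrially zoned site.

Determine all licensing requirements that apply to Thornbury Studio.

[R1] is a sole proprietorship (not: is a franchise of a national chain); does not provide lodging to guests → General Business Authorization exemption does not apply.
[R2] revenue $1,350,000 < $2,825,000; does not provide lodging to guests; offers valet parking → Annual Authorization not required.
[R3] revenue $1,350,000 < $1,675,000 → General Business Authorization required.
[R4] revenue $1,350,000 ≥ $50,000 → Regulatory License required.
[R5] operates from an industrially zoned site; does not process customer payments for third parties → Industrial Use Permit not required.
[R6] offers valet parking → Annual Permit required.
[R7] offers valet parking → Commercial Registration required.

Annual Permit, Commercial Registration, General Business Authorization, Regulatory License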